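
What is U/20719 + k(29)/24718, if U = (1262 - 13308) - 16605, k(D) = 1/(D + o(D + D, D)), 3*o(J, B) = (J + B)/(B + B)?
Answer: -20891744112/15107901139 ≈ -1.3828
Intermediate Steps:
o(J, B) = (B + J)/(6*B) (o(J, B) = ((J + B)/(B + B))/3 = ((B + J)/((2*B)))/3 = ((B + J)*(1/(2*B)))/3 = ((B + J)/(2*B))/3 = (B + J)/(6*B))
k(D) = 1/(1/2 + D) (k(D) = 1/(D + (D + (D + D))/(6*D)) = 1/(D + (D + 2*D)/(6*D)) = 1/(D + (3*D)/(6*D)) = 1/(D + 1/2) = 1/(1/2 + D))
U = -28651 (U = -12046 - 16605 = -28651)
U/20719 + k(29)/24718 = -28651/20719 + (2/(1 + 2*29))/24718 = -28651*1/20719 + (2/(1 + 58))*(1/24718) = -28651/20719 + (2/59)*(1/24718) = -28651/20719 + 1/729181 = -20891744112/15107901139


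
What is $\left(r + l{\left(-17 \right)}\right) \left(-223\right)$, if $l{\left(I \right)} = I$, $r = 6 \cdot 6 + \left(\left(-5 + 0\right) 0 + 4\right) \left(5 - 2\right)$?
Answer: $-6913$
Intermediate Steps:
$r = 48$ ($r = 36 + \left(\left(-5\right) 0 + 4\right) 3 = 36 + \left(0 + 4\right) 3 = 36 + 4 \cdot 3 = 36 + 12 = 48$)
$\left(r + l{\left(-17 \right)}\right) \left(-223\right) = \left(48 - 17\right) \left(-223\right) = 31 \left(-223\right) = -6913$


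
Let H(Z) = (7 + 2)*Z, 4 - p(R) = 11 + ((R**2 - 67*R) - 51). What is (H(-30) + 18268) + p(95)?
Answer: 15382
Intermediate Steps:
p(R) = 44 - R**2 + 67*R (p(R) = 4 - (11 + ((R**2 - 67*R) - 51)) = 4 - (11 + (-51 + R**2 - 67*R)) = 4 - (-40 + R**2 - 67*R) = 4 + (40 - R**2 + 67*R) = 44 - R**2 + 67*R)
H(Z) = 9*Z
(H(-30) + 18268) + p(95) = (9*(-30) + 18268) + (44 - 1*95**2 + 67*95) = (-270 + 18268) + (44 - 1*9025 + 6365) = 17998 + (44 - 9025 + 6365) = 17998 - 2616 = 15382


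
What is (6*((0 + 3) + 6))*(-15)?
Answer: -810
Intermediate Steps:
(6*((0 + 3) + 6))*(-15) = (6*(3 + 6))*(-15) = (6*9)*(-15) = 54*(-15) = -810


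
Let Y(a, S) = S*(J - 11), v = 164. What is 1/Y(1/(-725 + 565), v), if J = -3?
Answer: -1/2296 ≈ -0.00043554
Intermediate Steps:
Y(a, S) = -14*S (Y(a, S) = S*(-3 - 11) = S*(-14) = -14*S)
1/Y(1/(-725 + 565), v) = 1/(-14*164) = 1/(-2296) = -1/2296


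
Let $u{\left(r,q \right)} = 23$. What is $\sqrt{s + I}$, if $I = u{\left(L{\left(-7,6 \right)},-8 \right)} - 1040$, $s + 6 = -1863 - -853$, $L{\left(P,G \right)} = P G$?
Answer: $i \sqrt{2033} \approx 45.089 i$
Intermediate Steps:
$L{\left(P,G \right)} = G P$
$s = -1016$ ($s = -6 - 1010 = -1016$)
$I = -1017$ ($I = 23 - 1040 = -1017$)
$\sqrt{s + I} = \sqrt{-1016 - 1017} = \sqrt{-2033} = i \sqrt{2033}$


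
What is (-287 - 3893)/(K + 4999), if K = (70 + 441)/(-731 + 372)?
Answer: -150062/179413 ≈ -0.83641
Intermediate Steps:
K = -511/359 (K = 511/(-359) = 511*(-1/359) = -511/359 ≈ -1.4234)
(-287 - 3893)/(K + 4999) = (-287 - 3893)/(-511/359 + 4999) = -4180/1794130/359 = -4180*359/1794130 = -150062/179413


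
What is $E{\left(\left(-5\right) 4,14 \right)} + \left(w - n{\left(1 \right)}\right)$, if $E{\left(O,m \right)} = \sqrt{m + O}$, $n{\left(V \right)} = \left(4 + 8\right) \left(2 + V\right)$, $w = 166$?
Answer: $130 + i \sqrt{6} \approx 130.0 + 2.4495 i$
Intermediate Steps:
$n{\left(V \right)} = 24 + 12 V$ ($n{\left(V \right)} = 12 \left(2 + V\right) = 24 + 12 V$)
$E{\left(O,m \right)} = \sqrt{O + m}$
$E{\left(\left(-5\right) 4,14 \right)} + \left(w - n{\left(1 \right)}\right) = \sqrt{\left(-5\right) 4 + 14} + \left(166 - \left(24 + 12 \cdot 1\right)\right) = \sqrt{-20 + 14} + \left(166 - \left(24 + 12\right)\right) = \sqrt{-6} + \left(166 - 36\right) = i \sqrt{6} + \left(166 - 36\right) = i \sqrt{6} + 130 = 130 + i \sqrt{6}$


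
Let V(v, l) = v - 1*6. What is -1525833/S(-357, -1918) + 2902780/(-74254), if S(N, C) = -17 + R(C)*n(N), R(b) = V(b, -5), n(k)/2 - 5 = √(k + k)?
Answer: -704371941692603/19346887311035 - 1957135128*I*√714/3647701435 ≈ -36.408 - 14.337*I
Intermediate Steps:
n(k) = 10 + 2*√2*√k (n(k) = 10 + 2*√(k + k) = 10 + 2*√(2*k) = 10 + 2*(√2*√k) = 10 + 2*√2*√k)
V(v, l) = -6 + v (V(v, l) = v - 6 = -6 + v)
R(b) = -6 + b
S(N, C) = -17 + (-6 + C)*(10 + 2*√2*√N)
-1525833/S(-357, -1918) + 2902780/(-74254) = -1525833/(-17 + 2*(-6 - 1918)*(5 + √2*√(-357))) + 2902780/(-74254) = -1525833/(-17 + 2*(-1924)*(5 + √2*(I*√357))) + 2902780*(-1/74254) = -1525833/(-17 + 2*(-1924)*(5 + I*√714)) - 1451390/37127 = -1525833/(-17 + (-19240 - 3848*I*√714)) - 1451390/37127 = -1525833/(-19257 - 3848*I*√714) - 1451390/37127 = -1451390/37127 - 1525833/(-19257 - 3848*I*√714)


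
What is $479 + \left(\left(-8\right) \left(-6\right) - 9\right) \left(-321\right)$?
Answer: $-12040$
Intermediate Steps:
$479 + \left(\left(-8\right) \left(-6\right) - 9\right) \left(-321\right) = 479 + \left(48 - 9\right) \left(-321\right) = 479 + 39 \left(-321\right) = 479 - 12519 = -12040$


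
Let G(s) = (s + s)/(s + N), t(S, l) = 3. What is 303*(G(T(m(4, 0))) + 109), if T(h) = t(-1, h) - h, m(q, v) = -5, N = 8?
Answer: 33330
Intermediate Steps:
T(h) = 3 - h
G(s) = 2*s/(8 + s) (G(s) = (s + s)/(s + 8) = (2*s)/(8 + s) = 2*s/(8 + s))
303*(G(T(m(4, 0))) + 109) = 303*(2*(3 - 1*(-5))/(8 + (3 - 1*(-5))) + 109) = 303*(2*(3 + 5)/(8 + (3 + 5)) + 109) = 303*(2*8/(8 + 8) + 109) = 303*(2*8/16 + 109) = 303*(2*8*(1/16) + 109) = 303*(1 + 109) = 303*110 = 33330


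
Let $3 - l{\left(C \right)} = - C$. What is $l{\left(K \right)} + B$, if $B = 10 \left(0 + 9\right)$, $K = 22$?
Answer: $115$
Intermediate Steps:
$l{\left(C \right)} = 3 + C$ ($l{\left(C \right)} = 3 - - C = 3 + C$)
$B = 90$ ($B = 10 \cdot 9 = 90$)
$l{\left(K \right)} + B = \left(3 + 22\right) + 90 = 25 + 90 = 115$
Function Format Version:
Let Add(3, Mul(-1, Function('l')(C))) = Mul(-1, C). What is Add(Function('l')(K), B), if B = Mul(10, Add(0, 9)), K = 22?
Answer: 115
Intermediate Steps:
Function('l')(C) = Add(3, C) (Function('l')(C) = Add(3, Mul(-1, Mul(-1, C))) = Add(3, C))
B = 90 (B = Mul(10, 9) = 90)
Add(Function('l')(K), B) = Add(Add(3, 22), 90) = Add(25, 90) = 115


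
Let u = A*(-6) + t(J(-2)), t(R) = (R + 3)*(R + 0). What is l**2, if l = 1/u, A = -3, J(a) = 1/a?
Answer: 16/4489 ≈ 0.0035643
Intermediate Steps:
t(R) = R*(3 + R) (t(R) = (3 + R)*R = R*(3 + R))
u = 67/4 (u = -3*(-6) + (3 + 1/(-2))/(-2) = 18 - (3 - 1/2)/2 = 18 - 1/2*5/2 = 18 - 5/4 = 67/4 ≈ 16.750)
l = 4/67 (l = 1/(67/4) = 4/67 ≈ 0.059702)
l**2 = (4/67)**2 = 16/4489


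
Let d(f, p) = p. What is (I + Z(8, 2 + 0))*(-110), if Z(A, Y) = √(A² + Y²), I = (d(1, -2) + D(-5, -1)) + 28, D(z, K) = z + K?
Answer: -2200 - 220*√17 ≈ -3107.1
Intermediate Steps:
D(z, K) = K + z
I = 20 (I = (-2 + (-1 - 5)) + 28 = (-2 - 6) + 28 = -8 + 28 = 20)
(I + Z(8, 2 + 0))*(-110) = (20 + √(8² + (2 + 0)²))*(-110) = (20 + √(64 + 2²))*(-110) = (20 + √(64 + 4))*(-110) = (20 + √68)*(-110) = (20 + 2*√17)*(-110) = -2200 - 220*√17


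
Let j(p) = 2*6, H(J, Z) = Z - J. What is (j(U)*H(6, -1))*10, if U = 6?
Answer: -840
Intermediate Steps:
j(p) = 12
(j(U)*H(6, -1))*10 = (12*(-1 - 1*6))*10 = (12*(-1 - 6))*10 = (12*(-7))*10 = -84*10 = -840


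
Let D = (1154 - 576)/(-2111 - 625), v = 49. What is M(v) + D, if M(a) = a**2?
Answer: 3284279/1368 ≈ 2400.8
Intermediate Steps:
D = -289/1368 (D = 578/(-2736) = 578*(-1/2736) = -289/1368 ≈ -0.21126)
M(v) + D = 49**2 - 289/1368 = 2401 - 289/1368 = 3284279/1368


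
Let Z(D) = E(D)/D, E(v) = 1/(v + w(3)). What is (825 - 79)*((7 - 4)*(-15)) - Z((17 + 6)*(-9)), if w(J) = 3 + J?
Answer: -1396746991/41607 ≈ -33570.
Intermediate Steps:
E(v) = 1/(6 + v) (E(v) = 1/(v + (3 + 3)) = 1/(v + 6) = 1/(6 + v))
Z(D) = 1/(D*(6 + D)) (Z(D) = 1/((6 + D)*D) = 1/(D*(6 + D)))
(825 - 79)*((7 - 4)*(-15)) - Z((17 + 6)*(-9)) = (825 - 79)*((7 - 4)*(-15)) - 1/(((17 + 6)*(-9))*(6 + (17 + 6)*(-9))) = 746*(3*(-15)) - 1/((23*(-9))*(6 + 23*(-9))) = 746*(-45) - 1/((-207)*(6 - 207)) = -33570 - (-1)/(207*(-201)) = -33570 - (-1)*(-1)/(207*201) = -33570 - 1*1/41607 = -33570 - 1/41607 = -1396746991/41607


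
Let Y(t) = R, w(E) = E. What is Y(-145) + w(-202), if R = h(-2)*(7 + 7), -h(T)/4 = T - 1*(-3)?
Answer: -258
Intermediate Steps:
h(T) = -12 - 4*T (h(T) = -4*(T - 1*(-3)) = -4*(T + 3) = -4*(3 + T) = -12 - 4*T)
R = -56 (R = (-12 - 4*(-2))*(7 + 7) = (-12 + 8)*14 = -4*14 = -56)
Y(t) = -56
Y(-145) + w(-202) = -56 - 202 = -258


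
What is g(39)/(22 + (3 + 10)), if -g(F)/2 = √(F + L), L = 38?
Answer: -2*√77/35 ≈ -0.50143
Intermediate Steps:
g(F) = -2*√(38 + F) (g(F) = -2*√(F + 38) = -2*√(38 + F))
g(39)/(22 + (3 + 10)) = (-2*√(38 + 39))/(22 + (3 + 10)) = (-2*√77)/(22 + 13) = -2*√77/35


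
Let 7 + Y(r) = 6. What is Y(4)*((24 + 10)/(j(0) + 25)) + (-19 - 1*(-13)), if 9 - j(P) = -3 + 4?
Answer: -232/33 ≈ -7.0303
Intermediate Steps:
Y(r) = -1 (Y(r) = -7 + 6 = -1)
j(P) = 8 (j(P) = 9 - (-3 + 4) = 9 - 1*1 = 9 - 1 = 8)
Y(4)*((24 + 10)/(j(0) + 25)) + (-19 - 1*(-13)) = -(24 + 10)/(8 + 25) + (-19 - 1*(-13)) = -34/33 + (-19 + 13) = -34/33 - 6 = -232/33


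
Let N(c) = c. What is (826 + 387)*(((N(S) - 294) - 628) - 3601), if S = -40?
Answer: -5534919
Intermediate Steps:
(826 + 387)*(((N(S) - 294) - 628) - 3601) = (826 + 387)*(((-40 - 294) - 628) - 3601) = 1213*((-334 - 628) - 3601) = 1213*(-962 - 3601) = 1213*(-4563) = -5534919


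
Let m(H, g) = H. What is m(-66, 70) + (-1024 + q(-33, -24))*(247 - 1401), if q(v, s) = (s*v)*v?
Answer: 31342574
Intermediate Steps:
q(v, s) = s*v²
m(-66, 70) + (-1024 + q(-33, -24))*(247 - 1401) = -66 + (-1024 - 24*(-33)²)*(247 - 1401) = -66 + (-1024 - 24*1089)*(-1154) = -66 + (-1024 - 26136)*(-1154) = -66 - 27160*(-1154) = -66 + 31342640 = 31342574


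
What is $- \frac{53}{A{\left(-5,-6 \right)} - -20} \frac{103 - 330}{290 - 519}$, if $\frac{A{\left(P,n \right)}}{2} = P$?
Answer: $- \frac{12031}{2290} \approx -5.2537$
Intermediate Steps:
$A{\left(P,n \right)} = 2 P$
$- \frac{53}{A{\left(-5,-6 \right)} - -20} \frac{103 - 330}{290 - 519} = - \frac{53}{2 \left(-5\right) - -20} \frac{103 - 330}{290 - 519} = - \frac{53}{-10 + 20} \left(- \frac{227}{-229}\right) = - \frac{53}{10} \left(\left(-227\right) \left(- \frac{1}{229}\right)\right) = \left(-53\right) \frac{1}{10} \cdot \frac{227}{229} = \left(- \frac{53}{10}\right) \frac{227}{229} = - \frac{12031}{2290}$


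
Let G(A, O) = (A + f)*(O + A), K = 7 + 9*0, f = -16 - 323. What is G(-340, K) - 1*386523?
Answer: -160416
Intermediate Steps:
f = -339
K = 7 (K = 7 + 0 = 7)
G(A, O) = (-339 + A)*(A + O) (G(A, O) = (A - 339)*(O + A) = (-339 + A)*(A + O))
G(-340, K) - 1*386523 = ((-340)² - 339*(-340) - 339*7 - 340*7) - 1*386523 = (115600 + 115260 - 2373 - 2380) - 386523 = 226107 - 386523 = -160416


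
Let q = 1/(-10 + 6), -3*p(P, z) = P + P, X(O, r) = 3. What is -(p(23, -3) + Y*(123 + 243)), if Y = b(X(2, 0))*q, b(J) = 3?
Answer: 1739/6 ≈ 289.83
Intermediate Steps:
p(P, z) = -2*P/3 (p(P, z) = -(P + P)/3 = -2*P/3)
q = -¼ (q = 1/(-4) = -¼ ≈ -0.25000)
Y = -¾ (Y = 3*(-¼) = -¾ ≈ -0.75000)
-(p(23, -3) + Y*(123 + 243)) = -(-⅔*23 - 3*(123 + 243)/4) = -(-46/3 - ¾*366) = -(-46/3 - 549/2) = -1*(-1739/6) = 1739/6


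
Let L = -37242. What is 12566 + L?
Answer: -24676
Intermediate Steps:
12566 + L = 12566 - 37242 = -24676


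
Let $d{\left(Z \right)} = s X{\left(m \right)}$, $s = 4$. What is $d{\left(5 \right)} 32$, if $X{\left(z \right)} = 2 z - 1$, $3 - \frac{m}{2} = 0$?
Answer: $1408$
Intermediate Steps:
$m = 6$ ($m = 6 - 0 = 6 + 0 = 6$)
$X{\left(z \right)} = -1 + 2 z$
$d{\left(Z \right)} = 44$ ($d{\left(Z \right)} = 4 \left(-1 + 2 \cdot 6\right) = 4 \left(-1 + 12\right) = 4 \cdot 11 = 44$)
$d{\left(5 \right)} 32 = 44 \cdot 32 = 1408$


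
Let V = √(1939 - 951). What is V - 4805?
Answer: -4805 + 2*√247 ≈ -4773.6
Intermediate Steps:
V = 2*√247 (V = √988 = 2*√247 ≈ 31.432)
V - 4805 = 2*√247 - 4805 = -4805 + 2*√247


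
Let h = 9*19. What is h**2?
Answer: 29241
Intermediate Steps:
h = 171
h**2 = 171**2 = 29241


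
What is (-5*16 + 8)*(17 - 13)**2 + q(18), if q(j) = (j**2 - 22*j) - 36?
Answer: -1260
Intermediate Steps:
q(j) = -36 + j**2 - 22*j
(-5*16 + 8)*(17 - 13)**2 + q(18) = (-5*16 + 8)*(17 - 13)**2 + (-36 + 18**2 - 22*18) = (-80 + 8)*4**2 + (-36 + 324 - 396) = -72*16 - 108 = -1152 - 108 = -1260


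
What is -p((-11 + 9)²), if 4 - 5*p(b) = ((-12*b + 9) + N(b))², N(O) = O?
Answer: 1221/5 ≈ 244.20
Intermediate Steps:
p(b) = ⅘ - (9 - 11*b)²/5 (p(b) = ⅘ - ((-12*b + 9) + b)²/5 = ⅘ - ((9 - 12*b) + b)²/5 = ⅘ - (9 - 11*b)²/5)
-p((-11 + 9)²) = -(⅘ - (-9 + 11*(-11 + 9)²)²/5) = -(⅘ - (-9 + 11*(-2)²)²/5) = -(⅘ - (-9 + 11*4)²/5) = -(⅘ - (-9 + 44)²/5) = -(⅘ - ⅕*35²) = -(⅘ - ⅕*1225) = -(⅘ - 245) = -1*(-1221/5) = 1221/5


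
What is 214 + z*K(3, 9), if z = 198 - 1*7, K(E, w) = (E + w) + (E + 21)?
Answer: 7090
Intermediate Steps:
K(E, w) = 21 + w + 2*E (K(E, w) = (E + w) + (21 + E) = 21 + w + 2*E)
z = 191 (z = 198 - 7 = 191)
214 + z*K(3, 9) = 214 + 191*(21 + 9 + 2*3) = 214 + 191*(21 + 9 + 6) = 214 + 191*36 = 214 + 6876 = 7090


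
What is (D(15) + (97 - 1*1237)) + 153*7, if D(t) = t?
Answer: -54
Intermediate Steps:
(D(15) + (97 - 1*1237)) + 153*7 = (15 + (97 - 1*1237)) + 153*7 = (15 + (97 - 1237)) + 1071 = (15 - 1140) + 1071 = -1125 + 1071 = -54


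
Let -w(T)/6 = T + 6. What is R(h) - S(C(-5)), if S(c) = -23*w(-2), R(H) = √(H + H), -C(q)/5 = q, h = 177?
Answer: -552 + √354 ≈ -533.19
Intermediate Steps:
C(q) = -5*q
w(T) = -36 - 6*T (w(T) = -6*(T + 6) = -6*(6 + T) = -36 - 6*T)
R(H) = √2*√H (R(H) = √(2*H) = √2*√H)
S(c) = 552 (S(c) = -23*(-36 - 6*(-2)) = -23*(-36 + 12) = -23*(-24) = 552)
R(h) - S(C(-5)) = √2*√177 - 1*552 = √354 - 552 = -552 + √354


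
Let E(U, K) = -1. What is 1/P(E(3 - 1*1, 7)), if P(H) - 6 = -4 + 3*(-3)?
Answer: -⅐ ≈ -0.14286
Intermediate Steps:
P(H) = -7 (P(H) = 6 + (-4 + 3*(-3)) = 6 + (-4 - 9) = 6 - 13 = -7)
1/P(E(3 - 1*1, 7)) = 1/(-7) = -⅐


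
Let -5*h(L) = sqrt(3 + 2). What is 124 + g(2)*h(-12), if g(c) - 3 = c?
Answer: 124 - sqrt(5) ≈ 121.76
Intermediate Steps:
h(L) = -sqrt(5)/5 (h(L) = -sqrt(3 + 2)/5 = -sqrt(5)/5)
g(c) = 3 + c
124 + g(2)*h(-12) = 124 + (3 + 2)*(-sqrt(5)/5) = 124 + 5*(-sqrt(5)/5) = 124 - sqrt(5)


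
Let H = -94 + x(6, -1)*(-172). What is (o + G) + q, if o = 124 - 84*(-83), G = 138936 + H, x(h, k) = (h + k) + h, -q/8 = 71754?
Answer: -429986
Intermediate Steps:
q = -574032 (q = -8*71754 = -574032)
x(h, k) = k + 2*h
H = -1986 (H = -94 + (-1 + 2*6)*(-172) = -94 + (-1 + 12)*(-172) = -94 + 11*(-172) = -94 - 1892 = -1986)
G = 136950 (G = 138936 - 1986 = 136950)
o = 7096 (o = 124 + 6972 = 7096)
(o + G) + q = (7096 + 136950) - 574032 = 144046 - 574032 = -429986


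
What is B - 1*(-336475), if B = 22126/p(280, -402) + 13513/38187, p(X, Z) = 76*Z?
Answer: 65426887428169/194448204 ≈ 3.3647e+5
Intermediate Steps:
B = -72012731/194448204 (B = 22126/((76*(-402))) + 13513/38187 = 22126/(-30552) + 13513*(1/38187) = 22126*(-1/30552) + 13513/38187 = -11063/15276 + 13513/38187 = -72012731/194448204 ≈ -0.37034)
B - 1*(-336475) = -72012731/194448204 - 1*(-336475) = -72012731/194448204 + 336475 = 65426887428169/194448204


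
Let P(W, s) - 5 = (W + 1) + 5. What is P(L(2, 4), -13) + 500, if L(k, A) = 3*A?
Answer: 523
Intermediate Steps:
P(W, s) = 11 + W (P(W, s) = 5 + ((W + 1) + 5) = 5 + ((1 + W) + 5) = 5 + (6 + W) = 11 + W)
P(L(2, 4), -13) + 500 = (11 + 3*4) + 500 = (11 + 12) + 500 = 23 + 500 = 523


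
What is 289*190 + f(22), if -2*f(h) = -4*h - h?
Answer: 54965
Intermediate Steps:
f(h) = 5*h/2 (f(h) = -(-4*h - h)/2 = -(-5)*h/2 = 5*h/2)
289*190 + f(22) = 289*190 + (5/2)*22 = 54910 + 55 = 54965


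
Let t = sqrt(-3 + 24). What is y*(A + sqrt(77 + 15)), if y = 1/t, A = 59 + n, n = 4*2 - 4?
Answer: sqrt(21)*(63 + 2*sqrt(23))/21 ≈ 15.841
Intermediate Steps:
t = sqrt(21) ≈ 4.5826
n = 4 (n = 8 - 4 = 4)
A = 63 (A = 59 + 4 = 63)
y = sqrt(21)/21 (y = 1/(sqrt(21)) = sqrt(21)/21 ≈ 0.21822)
y*(A + sqrt(77 + 15)) = (sqrt(21)/21)*(63 + sqrt(77 + 15)) = (sqrt(21)/21)*(63 + sqrt(92)) = (sqrt(21)/21)*(63 + 2*sqrt(23)) = sqrt(21)*(63 + 2*sqrt(23))/21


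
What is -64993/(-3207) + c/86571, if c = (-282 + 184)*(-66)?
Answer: 209157477/10282711 ≈ 20.341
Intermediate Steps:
c = 6468 (c = -98*(-66) = 6468)
-64993/(-3207) + c/86571 = -64993/(-3207) + 6468/86571 = -64993*(-1/3207) + 6468*(1/86571) = 64993/3207 + 2156/28857 = 209157477/10282711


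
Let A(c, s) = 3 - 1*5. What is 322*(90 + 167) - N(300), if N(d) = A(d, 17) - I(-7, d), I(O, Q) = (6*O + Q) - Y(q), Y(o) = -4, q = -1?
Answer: 83018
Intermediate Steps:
I(O, Q) = 4 + Q + 6*O (I(O, Q) = (6*O + Q) - 1*(-4) = (Q + 6*O) + 4 = 4 + Q + 6*O)
A(c, s) = -2 (A(c, s) = 3 - 5 = -2)
N(d) = 36 - d (N(d) = -2 - (4 + d + 6*(-7)) = -2 - (4 + d - 42) = -2 - (-38 + d) = -2 + (38 - d) = 36 - d)
322*(90 + 167) - N(300) = 322*(90 + 167) - (36 - 1*300) = 322*257 - (36 - 300) = 82754 - 1*(-264) = 82754 + 264 = 83018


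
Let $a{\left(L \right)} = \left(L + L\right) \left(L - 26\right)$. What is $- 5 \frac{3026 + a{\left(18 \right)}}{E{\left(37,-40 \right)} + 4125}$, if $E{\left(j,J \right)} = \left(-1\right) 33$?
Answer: $- \frac{6845}{2046} \approx -3.3456$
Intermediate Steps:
$a{\left(L \right)} = 2 L \left(-26 + L\right)$
$E{\left(j,J \right)} = -33$
$- 5 \frac{3026 + a{\left(18 \right)}}{E{\left(37,-40 \right)} + 4125} = - 5 \frac{3026 + 2 \cdot 18 \left(-26 + 18\right)}{-33 + 4125} = - 5 \frac{3026 + 2 \cdot 18 \left(-8\right)}{4092} = - 5 \left(3026 - 288\right) \frac{1}{4092} = - 5 \cdot 2738 \cdot \frac{1}{4092} = \left(-5\right) \frac{1369}{2046} = - \frac{6845}{2046}$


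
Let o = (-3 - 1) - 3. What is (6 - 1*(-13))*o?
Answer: -133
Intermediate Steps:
o = -7 (o = -4 - 3 = -7)
(6 - 1*(-13))*o = (6 - 1*(-13))*(-7) = (6 + 13)*(-7) = 19*(-7) = -133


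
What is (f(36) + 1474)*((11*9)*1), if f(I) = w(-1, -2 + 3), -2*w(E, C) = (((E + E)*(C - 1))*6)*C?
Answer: 145926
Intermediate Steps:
w(E, C) = -6*C*E*(-1 + C) (w(E, C) = -((E + E)*(C - 1))*6*C/2 = -((2*E)*(-1 + C))*6*C/2 = -(2*E*(-1 + C))*6*C/2 = -12*E*(-1 + C)*C/2 = -6*C*E*(-1 + C))
f(I) = 0 (f(I) = 6*(-2 + 3)*(-1)*(1 - (-2 + 3)) = 6*1*(-1)*(1 - 1*1) = 6*1*(-1)*(1 - 1) = 6*1*(-1)*0 = 0)
(f(36) + 1474)*((11*9)*1) = (0 + 1474)*((11*9)*1) = 1474*(99*1) = 1474*99 = 145926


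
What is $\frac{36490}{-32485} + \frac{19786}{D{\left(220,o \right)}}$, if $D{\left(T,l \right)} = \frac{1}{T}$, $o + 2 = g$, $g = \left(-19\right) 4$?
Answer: $\frac{317763078}{73} \approx 4.3529 \cdot 10^{6}$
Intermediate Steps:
$g = -76$
$o = -78$ ($o = -2 - 76 = -78$)
$\frac{36490}{-32485} + \frac{19786}{D{\left(220,o \right)}} = \frac{36490}{-32485} + \frac{19786}{\frac{1}{220}} = 36490 \left(- \frac{1}{32485}\right) + 19786 \frac{1}{\frac{1}{220}} = - \frac{82}{73} + 19786 \cdot 220 = - \frac{82}{73} + 4352920 = \frac{317763078}{73}$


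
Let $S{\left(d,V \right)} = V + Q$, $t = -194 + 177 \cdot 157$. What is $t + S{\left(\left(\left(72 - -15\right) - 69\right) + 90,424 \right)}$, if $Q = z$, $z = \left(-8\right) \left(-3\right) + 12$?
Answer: $28055$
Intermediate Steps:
$z = 36$ ($z = 24 + 12 = 36$)
$t = 27595$ ($t = -194 + 27789 = 27595$)
$Q = 36$
$S{\left(d,V \right)} = 36 + V$ ($S{\left(d,V \right)} = V + 36 = 36 + V$)
$t + S{\left(\left(\left(72 - -15\right) - 69\right) + 90,424 \right)} = 27595 + \left(36 + 424\right) = 27595 + 460 = 28055$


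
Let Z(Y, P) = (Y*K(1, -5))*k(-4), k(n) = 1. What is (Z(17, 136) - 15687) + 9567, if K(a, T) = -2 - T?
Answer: -6069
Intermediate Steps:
Z(Y, P) = 3*Y (Z(Y, P) = (Y*(-2 - 1*(-5)))*1 = (Y*(-2 + 5))*1 = (Y*3)*1 = (3*Y)*1 = 3*Y)
(Z(17, 136) - 15687) + 9567 = (3*17 - 15687) + 9567 = (51 - 15687) + 9567 = -15636 + 9567 = -6069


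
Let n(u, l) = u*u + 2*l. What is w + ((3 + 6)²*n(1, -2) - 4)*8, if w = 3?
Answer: -1973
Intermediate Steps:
n(u, l) = u² + 2*l
w + ((3 + 6)²*n(1, -2) - 4)*8 = 3 + ((3 + 6)²*(1² + 2*(-2)) - 4)*8 = 3 + (9²*(1 - 4) - 4)*8 = 3 + (81*(-3) - 4)*8 = 3 + (-243 - 4)*8 = 3 - 247*8 = 3 - 1976 = -1973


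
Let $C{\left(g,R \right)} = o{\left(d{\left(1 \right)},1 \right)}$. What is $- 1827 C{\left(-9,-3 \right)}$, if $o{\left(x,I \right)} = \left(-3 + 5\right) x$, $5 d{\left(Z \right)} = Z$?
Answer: $- \frac{3654}{5} \approx -730.8$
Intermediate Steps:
$d{\left(Z \right)} = \frac{Z}{5}$
$o{\left(x,I \right)} = 2 x$
$C{\left(g,R \right)} = \frac{2}{5}$ ($C{\left(g,R \right)} = 2 \cdot \frac{1}{5} \cdot 1 = 2 \cdot \frac{1}{5} = \frac{2}{5}$)
$- 1827 C{\left(-9,-3 \right)} = \left(-1827\right) \frac{2}{5} = - \frac{3654}{5}$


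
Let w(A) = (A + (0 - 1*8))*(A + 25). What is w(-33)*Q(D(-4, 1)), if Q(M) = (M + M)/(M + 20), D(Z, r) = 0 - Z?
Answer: 328/3 ≈ 109.33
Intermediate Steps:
D(Z, r) = -Z
w(A) = (-8 + A)*(25 + A) (w(A) = (A + (0 - 8))*(25 + A) = (A - 8)*(25 + A) = (-8 + A)*(25 + A))
Q(M) = 2*M/(20 + M) (Q(M) = (2*M)/(20 + M) = 2*M/(20 + M))
w(-33)*Q(D(-4, 1)) = (-200 + (-33)**2 + 17*(-33))*(2*(-1*(-4))/(20 - 1*(-4))) = (-200 + 1089 - 561)*(2*4/(20 + 4)) = 328*(2*4/24) = 328*(2*4*(1/24)) = 328*(1/3) = 328/3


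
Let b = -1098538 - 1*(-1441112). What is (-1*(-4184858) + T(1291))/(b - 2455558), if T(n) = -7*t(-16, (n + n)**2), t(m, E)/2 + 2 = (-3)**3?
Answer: -174386/88041 ≈ -1.9807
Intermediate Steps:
t(m, E) = -58 (t(m, E) = -4 + 2*(-3)**3 = -4 + 2*(-27) = -4 - 54 = -58)
T(n) = 406 (T(n) = -7*(-58) = 406)
b = 342574 (b = -1098538 + 1441112 = 342574)
(-1*(-4184858) + T(1291))/(b - 2455558) = (-1*(-4184858) + 406)/(342574 - 2455558) = (4184858 + 406)/(-2112984) = 4185264*(-1/2112984) = -174386/88041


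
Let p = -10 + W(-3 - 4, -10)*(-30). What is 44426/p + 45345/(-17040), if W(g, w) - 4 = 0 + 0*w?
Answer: -25430463/73840 ≈ -344.40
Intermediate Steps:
W(g, w) = 4 (W(g, w) = 4 + (0 + 0*w) = 4 + (0 + 0) = 4 + 0 = 4)
p = -130 (p = -10 + 4*(-30) = -10 - 120 = -130)
44426/p + 45345/(-17040) = 44426/(-130) + 45345/(-17040) = 44426*(-1/130) + 45345*(-1/17040) = -22213/65 - 3023/1136 = -25430463/73840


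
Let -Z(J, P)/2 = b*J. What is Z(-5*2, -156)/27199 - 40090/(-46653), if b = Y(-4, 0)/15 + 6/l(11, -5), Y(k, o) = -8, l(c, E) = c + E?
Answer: 363614446/422971649 ≈ 0.85967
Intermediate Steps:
l(c, E) = E + c
b = 7/15 (b = -8/15 + 6/(-5 + 11) = -8*1/15 + 6/6 = -8/15 + 6*(1/6) = -8/15 + 1 = 7/15 ≈ 0.46667)
Z(J, P) = -14*J/15
Z(-5*2, -156)/27199 - 40090/(-46653) = -(-14)*2/3/27199 - 40090/(-46653) = -14/15*(-10)*(1/27199) - 40090*(-1/46653) = (28/3)*(1/27199) + 40090/46653 = 28/81597 + 40090/46653 = 363614446/422971649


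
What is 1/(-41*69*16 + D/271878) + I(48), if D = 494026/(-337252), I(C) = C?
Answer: 99607622068323012/2075159748208805 ≈ 48.000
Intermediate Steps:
D = -247013/168626 (D = 494026*(-1/337252) = -247013/168626 ≈ -1.4649)
1/(-41*69*16 + D/271878) + I(48) = 1/(-41*69*16 - 247013/168626/271878) + 48 = 1/(-2829*16 - 247013/168626*1/271878) + 48 = 1/(-45264 - 247013/45845699628) + 48 = 1/(-2075159748208805/45845699628) + 48 = -45845699628/2075159748208805 + 48 = 99607622068323012/2075159748208805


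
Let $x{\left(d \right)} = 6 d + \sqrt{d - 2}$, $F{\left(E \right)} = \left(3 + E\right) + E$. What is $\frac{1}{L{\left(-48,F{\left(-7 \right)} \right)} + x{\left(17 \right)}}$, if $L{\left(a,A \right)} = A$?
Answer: $\frac{91}{8266} - \frac{\sqrt{15}}{8266} \approx 0.01054$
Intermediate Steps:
$F{\left(E \right)} = 3 + 2 E$
$x{\left(d \right)} = \sqrt{-2 + d} + 6 d$ ($x{\left(d \right)} = 6 d + \sqrt{-2 + d} = \sqrt{-2 + d} + 6 d$)
$\frac{1}{L{\left(-48,F{\left(-7 \right)} \right)} + x{\left(17 \right)}} = \frac{1}{\left(3 + 2 \left(-7\right)\right) + \left(\sqrt{-2 + 17} + 6 \cdot 17\right)} = \frac{1}{\left(3 - 14\right) + \left(\sqrt{15} + 102\right)} = \frac{1}{-11 + \left(102 + \sqrt{15}\right)} = \frac{1}{91 + \sqrt{15}}$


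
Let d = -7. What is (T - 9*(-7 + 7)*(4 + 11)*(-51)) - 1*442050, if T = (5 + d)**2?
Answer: -442046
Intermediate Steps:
T = 4 (T = (5 - 7)**2 = (-2)**2 = 4)
(T - 9*(-7 + 7)*(4 + 11)*(-51)) - 1*442050 = (4 - 9*(-7 + 7)*(4 + 11)*(-51)) - 1*442050 = (4 - 0*15*(-51)) - 442050 = (4 - 9*0*(-51)) - 442050 = (4 + 0*(-51)) - 442050 = (4 + 0) - 442050 = 4 - 442050 = -442046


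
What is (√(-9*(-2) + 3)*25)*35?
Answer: 875*√21 ≈ 4009.8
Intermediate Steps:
(√(-9*(-2) + 3)*25)*35 = (√(18 + 3)*25)*35 = (√21*25)*35 = (25*√21)*35 = 875*√21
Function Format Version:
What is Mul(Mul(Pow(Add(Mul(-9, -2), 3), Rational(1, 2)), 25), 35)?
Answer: Mul(875, Pow(21, Rational(1, 2))) ≈ 4009.8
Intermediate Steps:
Mul(Mul(Pow(Add(Mul(-9, -2), 3), Rational(1, 2)), 25), 35) = Mul(Mul(Pow(Add(18, 3), Rational(1, 2)), 25), 35) = Mul(Mul(Pow(21, Rational(1, 2)), 25), 35) = Mul(Mul(25, Pow(21, Rational(1, 2))), 35) = Mul(875, Pow(21, Rational(1, 2)))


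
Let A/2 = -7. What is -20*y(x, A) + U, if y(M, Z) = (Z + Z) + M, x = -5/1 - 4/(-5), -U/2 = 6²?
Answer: 572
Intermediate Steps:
A = -14 (A = 2*(-7) = -14)
U = -72 (U = -2*6² = -2*36 = -72)
x = -21/5 (x = -5*1 - 4*(-⅕) = -5 + ⅘ = -21/5 ≈ -4.2000)
y(M, Z) = M + 2*Z (y(M, Z) = 2*Z + M = M + 2*Z)
-20*y(x, A) + U = -20*(-21/5 + 2*(-14)) - 72 = -20*(-21/5 - 28) - 72 = -20*(-161/5) - 72 = 644 - 72 = 572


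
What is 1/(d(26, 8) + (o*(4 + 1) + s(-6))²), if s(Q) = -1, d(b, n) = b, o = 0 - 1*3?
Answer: 1/282 ≈ 0.0035461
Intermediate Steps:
o = -3 (o = 0 - 3 = -3)
1/(d(26, 8) + (o*(4 + 1) + s(-6))²) = 1/(26 + (-3*(4 + 1) - 1)²) = 1/(26 + (-3*5 - 1)²) = 1/(26 + (-15 - 1)²) = 1/(26 + (-16)²) = 1/(26 + 256) = 1/282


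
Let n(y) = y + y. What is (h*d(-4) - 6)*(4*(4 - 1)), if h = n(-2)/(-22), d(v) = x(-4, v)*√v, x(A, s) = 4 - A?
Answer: -72 + 384*I/11 ≈ -72.0 + 34.909*I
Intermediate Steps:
n(y) = 2*y
d(v) = 8*√v (d(v) = (4 - 1*(-4))*√v = (4 + 4)*√v = 8*√v)
h = 2/11 (h = (2*(-2))/(-22) = -4*(-1/22) = 2/11 ≈ 0.18182)
(h*d(-4) - 6)*(4*(4 - 1)) = (2*(8*√(-4))/11 - 6)*(4*(4 - 1)) = (2*(8*(2*I))/11 - 6)*(4*3) = (2*(16*I)/11 - 6)*12 = (32*I/11 - 6)*12 = (-6 + 32*I/11)*12 = -72 + 384*I/11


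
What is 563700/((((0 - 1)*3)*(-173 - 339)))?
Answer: 46975/128 ≈ 366.99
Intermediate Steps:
563700/((((0 - 1)*3)*(-173 - 339))) = 563700/((-1*3*(-512))) = 563700/((-3*(-512))) = 563700/1536 = 563700*(1/1536) = 46975/128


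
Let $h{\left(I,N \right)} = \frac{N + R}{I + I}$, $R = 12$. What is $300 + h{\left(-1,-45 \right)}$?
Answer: $\frac{633}{2} \approx 316.5$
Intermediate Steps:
$h{\left(I,N \right)} = \frac{12 + N}{2 I}$ ($h{\left(I,N \right)} = \frac{N + 12}{I + I} = \frac{12 + N}{2 I}$)
$300 + h{\left(-1,-45 \right)} = 300 + \frac{12 - 45}{2 \left(-1\right)} = 300 + \frac{1}{2} \left(-1\right) \left(-33\right) = 300 + \frac{33}{2} = \frac{633}{2}$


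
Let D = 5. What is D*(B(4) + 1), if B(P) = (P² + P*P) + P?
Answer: 185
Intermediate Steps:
B(P) = P + 2*P² (B(P) = (P² + P²) + P = 2*P² + P = P + 2*P²)
D*(B(4) + 1) = 5*(4*(1 + 2*4) + 1) = 5*(4*(1 + 8) + 1) = 5*(4*9 + 1) = 5*(36 + 1) = 5*37 = 185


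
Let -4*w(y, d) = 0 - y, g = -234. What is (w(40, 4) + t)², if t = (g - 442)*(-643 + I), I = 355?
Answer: 37907311204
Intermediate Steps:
w(y, d) = y/4 (w(y, d) = -(0 - y)/4 = -(-1)*y/4 = y/4)
t = 194688 (t = (-234 - 442)*(-643 + 355) = -676*(-288) = 194688)
(w(40, 4) + t)² = ((¼)*40 + 194688)² = (10 + 194688)² = 194698² = 37907311204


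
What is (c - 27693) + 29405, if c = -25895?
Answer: -24183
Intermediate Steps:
(c - 27693) + 29405 = (-25895 - 27693) + 29405 = -53588 + 29405 = -24183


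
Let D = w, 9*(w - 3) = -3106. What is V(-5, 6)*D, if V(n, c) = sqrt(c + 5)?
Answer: -3079*sqrt(11)/9 ≈ -1134.7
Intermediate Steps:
w = -3079/9 (w = 3 + (1/9)*(-3106) = 3 - 3106/9 = -3079/9 ≈ -342.11)
V(n, c) = sqrt(5 + c)
D = -3079/9 ≈ -342.11
V(-5, 6)*D = sqrt(5 + 6)*(-3079/9) = sqrt(11)*(-3079/9) = -3079*sqrt(11)/9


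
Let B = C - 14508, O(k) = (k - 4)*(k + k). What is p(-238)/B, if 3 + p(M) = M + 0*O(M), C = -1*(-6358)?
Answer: 241/8150 ≈ 0.029571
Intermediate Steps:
C = 6358
O(k) = 2*k*(-4 + k) (O(k) = (-4 + k)*(2*k) = 2*k*(-4 + k))
B = -8150 (B = 6358 - 14508 = -8150)
p(M) = -3 + M (p(M) = -3 + (M + 0*(2*M*(-4 + M))) = -3 + (M + 0) = -3 + M)
p(-238)/B = (-3 - 238)/(-8150) = -241*(-1/8150) = 241/8150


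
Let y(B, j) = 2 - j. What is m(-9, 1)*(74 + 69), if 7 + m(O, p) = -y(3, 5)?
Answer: -572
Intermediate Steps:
m(O, p) = -4 (m(O, p) = -7 - (2 - 1*5) = -7 - (2 - 5) = -7 - 1*(-3) = -7 + 3 = -4)
m(-9, 1)*(74 + 69) = -4*(74 + 69) = -4*143 = -572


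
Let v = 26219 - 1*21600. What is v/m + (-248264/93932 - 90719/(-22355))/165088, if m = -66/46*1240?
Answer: -19285713385717/7428428864736 ≈ -2.5962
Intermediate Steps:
v = 4619 (v = 26219 - 21600 = 4619)
m = -40920/23 (m = -66*1/46*1240 = -33/23*1240 = -40920/23 ≈ -1779.1)
v/m + (-248264/93932 - 90719/(-22355))/165088 = 4619/(-40920/23) + (-248264/93932 - 90719/(-22355))/165088 = 4619*(-23/40920) + (-248264*1/93932 - 90719*(-1/22355))*(1/165088) = -3427/1320 + (-62066/23483 + 90719/22355)*(1/165088) = -3427/1320 + (742868847/524962465)*(1/165088) = -3427/1320 + 106124121/12380714774560 = -19285713385717/7428428864736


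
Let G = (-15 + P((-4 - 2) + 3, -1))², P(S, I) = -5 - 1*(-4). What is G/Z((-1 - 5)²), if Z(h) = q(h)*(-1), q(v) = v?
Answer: -64/9 ≈ -7.1111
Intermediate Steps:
P(S, I) = -1 (P(S, I) = -5 + 4 = -1)
Z(h) = -h (Z(h) = h*(-1) = -h)
G = 256 (G = (-15 - 1)² = (-16)² = 256)
G/Z((-1 - 5)²) = 256/((-(-1 - 5)²)) = 256/((-1*(-6)²)) = 256/((-1*36)) = 256/(-36) = 256*(-1/36) = -64/9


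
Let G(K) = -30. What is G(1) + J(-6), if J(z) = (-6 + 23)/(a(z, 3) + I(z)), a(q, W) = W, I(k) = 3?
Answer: -163/6 ≈ -27.167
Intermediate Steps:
J(z) = 17/6 (J(z) = (-6 + 23)/(3 + 3) = 17/6)
G(1) + J(-6) = -30 + 17/6 = -163/6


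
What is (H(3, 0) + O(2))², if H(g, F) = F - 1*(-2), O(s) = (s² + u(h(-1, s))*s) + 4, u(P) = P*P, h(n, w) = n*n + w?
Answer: 784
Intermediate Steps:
h(n, w) = w + n² (h(n, w) = n² + w = w + n²)
u(P) = P²
O(s) = 4 + s² + s*(1 + s)² (O(s) = (s² + (s + (-1)²)²*s) + 4 = (s² + (s + 1)²*s) + 4 = (s² + (1 + s)²*s) + 4 = (s² + s*(1 + s)²) + 4 = 4 + s² + s*(1 + s)²)
H(g, F) = 2 + F (H(g, F) = F + 2 = 2 + F)
(H(3, 0) + O(2))² = ((2 + 0) + (4 + 2² + 2*(1 + 2)²))² = (2 + (4 + 4 + 2*3²))² = (2 + (4 + 4 + 2*9))² = (2 + (4 + 4 + 18))² = (2 + 26)² = 28² = 784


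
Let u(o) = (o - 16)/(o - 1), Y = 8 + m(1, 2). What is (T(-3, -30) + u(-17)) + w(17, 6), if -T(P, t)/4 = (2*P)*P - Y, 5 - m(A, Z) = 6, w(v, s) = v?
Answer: -151/6 ≈ -25.167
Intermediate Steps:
m(A, Z) = -1 (m(A, Z) = 5 - 1*6 = 5 - 6 = -1)
Y = 7 (Y = 8 - 1 = 7)
T(P, t) = 28 - 8*P² (T(P, t) = -4*((2*P)*P - 1*7) = -4*(2*P² - 7) = -4*(-7 + 2*P²) = 28 - 8*P²)
u(o) = (-16 + o)/(-1 + o)
(T(-3, -30) + u(-17)) + w(17, 6) = ((28 - 8*(-3)²) + (-16 - 17)/(-1 - 17)) + 17 = ((28 - 8*9) - 33/(-18)) + 17 = ((28 - 72) - 1/18*(-33)) + 17 = (-44 + 11/6) + 17 = -253/6 + 17 = -151/6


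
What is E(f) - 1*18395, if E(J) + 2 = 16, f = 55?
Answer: -18381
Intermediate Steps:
E(J) = 14 (E(J) = -2 + 16 = 14)
E(f) - 1*18395 = 14 - 1*18395 = 14 - 18395 = -18381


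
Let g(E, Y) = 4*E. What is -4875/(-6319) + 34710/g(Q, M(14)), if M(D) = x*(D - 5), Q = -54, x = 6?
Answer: -36379915/227484 ≈ -159.92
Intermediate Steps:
M(D) = -30 + 6*D (M(D) = 6*(D - 5) = 6*(-5 + D) = -30 + 6*D)
-4875/(-6319) + 34710/g(Q, M(14)) = -4875/(-6319) + 34710/((4*(-54))) = -4875*(-1/6319) + 34710/(-216) = 4875/6319 + 34710*(-1/216) = 4875/6319 - 5785/36 = -36379915/227484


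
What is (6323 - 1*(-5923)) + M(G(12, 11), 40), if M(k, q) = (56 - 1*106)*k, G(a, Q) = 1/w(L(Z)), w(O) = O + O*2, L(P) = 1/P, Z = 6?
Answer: 12146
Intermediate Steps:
L(P) = 1/P
w(O) = 3*O (w(O) = O + 2*O = 3*O)
G(a, Q) = 2 (G(a, Q) = 1/(3/6) = 1/(3*(1/6)) = 1/(1/2) = 2)
M(k, q) = -50*k (M(k, q) = (56 - 106)*k = -50*k)
(6323 - 1*(-5923)) + M(G(12, 11), 40) = (6323 - 1*(-5923)) - 50*2 = (6323 + 5923) - 100 = 12246 - 100 = 12146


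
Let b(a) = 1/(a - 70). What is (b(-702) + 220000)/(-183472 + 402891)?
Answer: 169839999/169391468 ≈ 1.0026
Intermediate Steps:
b(a) = 1/(-70 + a)
(b(-702) + 220000)/(-183472 + 402891) = (1/(-70 - 702) + 220000)/(-183472 + 402891) = (1/(-772) + 220000)/219419 = (-1/772 + 220000)*(1/219419) = (169839999/772)*(1/219419) = 169839999/169391468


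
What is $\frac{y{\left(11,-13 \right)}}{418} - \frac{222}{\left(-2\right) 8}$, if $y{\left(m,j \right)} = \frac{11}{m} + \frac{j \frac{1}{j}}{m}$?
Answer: $\frac{255237}{18392} \approx 13.878$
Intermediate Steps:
$y{\left(m,j \right)} = \frac{12}{m}$ ($y{\left(m,j \right)} = \frac{11}{m} + 1 \frac{1}{m} = \frac{11}{m} + \frac{1}{m} = \frac{12}{m}$)
$\frac{y{\left(11,-13 \right)}}{418} - \frac{222}{\left(-2\right) 8} = \frac{12 \cdot \frac{1}{11}}{418} - \frac{222}{\left(-2\right) 8} = 12 \cdot \frac{1}{11} \cdot \frac{1}{418} - \frac{222}{-16} = \frac{12}{11} \cdot \frac{1}{418} - - \frac{111}{8} = \frac{6}{2299} + \frac{111}{8} = \frac{255237}{18392}$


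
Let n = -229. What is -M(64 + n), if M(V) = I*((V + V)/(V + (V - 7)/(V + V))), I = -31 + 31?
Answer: 0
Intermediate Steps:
I = 0
M(V) = 0 (M(V) = 0*((V + V)/(V + (V - 7)/(V + V))) = 0*((2*V)/(V + (-7 + V)/((2*V)))) = 0*((2*V)/(V + (-7 + V)*(1/(2*V)))) = 0*((2*V)/(V + (-7 + V)/(2*V))) = 0*(2*V/(V + (-7 + V)/(2*V))) = 0)
-M(64 + n) = -1*0 = 0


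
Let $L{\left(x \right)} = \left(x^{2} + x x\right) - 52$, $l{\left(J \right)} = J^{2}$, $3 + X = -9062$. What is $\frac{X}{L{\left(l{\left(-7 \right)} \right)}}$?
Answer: $- \frac{1813}{950} \approx -1.9084$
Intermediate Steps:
$X = -9065$ ($X = -3 - 9062 = -9065$)
$L{\left(x \right)} = -52 + 2 x^{2}$ ($L{\left(x \right)} = \left(x^{2} + x^{2}\right) - 52 = 2 x^{2} - 52 = -52 + 2 x^{2}$)
$\frac{X}{L{\left(l{\left(-7 \right)} \right)}} = - \frac{9065}{-52 + 2 \left(\left(-7\right)^{2}\right)^{2}} = - \frac{9065}{-52 + 2 \cdot 49^{2}} = - \frac{9065}{-52 + 2 \cdot 2401} = - \frac{9065}{-52 + 4802} = - \frac{9065}{4750} = \left(-9065\right) \frac{1}{4750} = - \frac{1813}{950}$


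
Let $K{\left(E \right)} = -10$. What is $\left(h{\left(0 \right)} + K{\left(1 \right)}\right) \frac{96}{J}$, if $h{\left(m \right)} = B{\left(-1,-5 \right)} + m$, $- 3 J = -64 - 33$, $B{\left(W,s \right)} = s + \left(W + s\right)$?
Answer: $- \frac{6048}{97} \approx -62.351$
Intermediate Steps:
$B{\left(W,s \right)} = W + 2 s$
$J = \frac{97}{3}$ ($J = - \frac{-64 - 33}{3} = \left(- \frac{1}{3}\right) \left(-97\right) = \frac{97}{3} \approx 32.333$)
$h{\left(m \right)} = -11 + m$ ($h{\left(m \right)} = \left(-1 + 2 \left(-5\right)\right) + m = \left(-1 - 10\right) + m = -11 + m$)
$\left(h{\left(0 \right)} + K{\left(1 \right)}\right) \frac{96}{J} = \left(\left(-11 + 0\right) - 10\right) \frac{96}{\frac{97}{3}} = \left(-11 - 10\right) 96 \cdot \frac{3}{97} = \left(-21\right) \frac{288}{97} = - \frac{6048}{97}$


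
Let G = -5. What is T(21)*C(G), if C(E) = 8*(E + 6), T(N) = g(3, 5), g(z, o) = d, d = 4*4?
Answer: 128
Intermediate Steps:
d = 16
g(z, o) = 16
T(N) = 16
C(E) = 48 + 8*E (C(E) = 8*(6 + E) = 48 + 8*E)
T(21)*C(G) = 16*(48 + 8*(-5)) = 16*(48 - 40) = 16*8 = 128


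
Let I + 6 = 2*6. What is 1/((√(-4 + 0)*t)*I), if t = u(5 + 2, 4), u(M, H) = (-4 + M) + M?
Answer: -I/120 ≈ -0.0083333*I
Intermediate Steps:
u(M, H) = -4 + 2*M
t = 10 (t = -4 + 2*(5 + 2) = -4 + 2*7 = -4 + 14 = 10)
I = 6 (I = -6 + 2*6 = -6 + 12 = 6)
1/((√(-4 + 0)*t)*I) = 1/((√(-4 + 0)*10)*6) = 1/((√(-4)*10)*6) = 1/(((2*I)*10)*6) = 1/((20*I)*6) = 1/(120*I) = -I/120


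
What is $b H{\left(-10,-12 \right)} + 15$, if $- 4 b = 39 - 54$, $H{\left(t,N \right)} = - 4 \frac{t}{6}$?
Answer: $40$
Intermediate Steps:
$H{\left(t,N \right)} = - \frac{2 t}{3}$ ($H{\left(t,N \right)} = - 4 t \frac{1}{6} = - 4 \frac{t}{6} = - \frac{2 t}{3}$)
$b = \frac{15}{4}$ ($b = - \frac{39 - 54}{4} = \left(- \frac{1}{4}\right) \left(-15\right) = \frac{15}{4} \approx 3.75$)
$b H{\left(-10,-12 \right)} + 15 = \frac{15 \left(\left(- \frac{2}{3}\right) \left(-10\right)\right)}{4} + 15 = \frac{15}{4} \cdot \frac{20}{3} + 15 = 25 + 15 = 40$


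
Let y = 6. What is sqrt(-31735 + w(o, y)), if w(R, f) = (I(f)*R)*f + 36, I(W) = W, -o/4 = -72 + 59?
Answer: I*sqrt(29827) ≈ 172.71*I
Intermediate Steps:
o = 52 (o = -4*(-72 + 59) = -4*(-13) = 52)
w(R, f) = 36 + R*f**2 (w(R, f) = (f*R)*f + 36 = (R*f)*f + 36 = R*f**2 + 36 = 36 + R*f**2)
sqrt(-31735 + w(o, y)) = sqrt(-31735 + (36 + 52*6**2)) = sqrt(-31735 + (36 + 52*36)) = sqrt(-31735 + (36 + 1872)) = sqrt(-31735 + 1908) = sqrt(-29827) = I*sqrt(29827)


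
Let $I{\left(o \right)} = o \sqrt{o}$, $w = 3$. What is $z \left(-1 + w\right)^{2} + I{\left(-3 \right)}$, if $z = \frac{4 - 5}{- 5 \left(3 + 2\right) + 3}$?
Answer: $\frac{2}{11} - 3 i \sqrt{3} \approx 0.18182 - 5.1962 i$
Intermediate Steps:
$z = \frac{1}{22}$ ($z = - \frac{1}{\left(-5\right) 5 + 3} = - \frac{1}{-25 + 3} = - \frac{1}{-22} = \left(-1\right) \left(- \frac{1}{22}\right) = \frac{1}{22} \approx 0.045455$)
$I{\left(o \right)} = o^{\frac{3}{2}}$
$z \left(-1 + w\right)^{2} + I{\left(-3 \right)} = \frac{\left(-1 + 3\right)^{2}}{22} + \left(-3\right)^{\frac{3}{2}} = \frac{2^{2}}{22} - 3 i \sqrt{3} = \frac{1}{22} \cdot 4 - 3 i \sqrt{3} = \frac{2}{11} - 3 i \sqrt{3}$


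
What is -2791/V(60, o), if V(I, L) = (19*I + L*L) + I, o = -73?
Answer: -2791/6529 ≈ -0.42748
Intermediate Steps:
V(I, L) = L² + 20*I (V(I, L) = (19*I + L²) + I = (L² + 19*I) + I = L² + 20*I)
-2791/V(60, o) = -2791/((-73)² + 20*60) = -2791/(5329 + 1200) = -2791/6529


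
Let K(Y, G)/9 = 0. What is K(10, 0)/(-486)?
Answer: 0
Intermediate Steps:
K(Y, G) = 0 (K(Y, G) = 9*0 = 0)
K(10, 0)/(-486) = 0/(-486) = -1/486*0 = 0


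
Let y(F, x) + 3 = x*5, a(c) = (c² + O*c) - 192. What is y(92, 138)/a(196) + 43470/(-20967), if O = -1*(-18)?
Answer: -600185037/291804728 ≈ -2.0568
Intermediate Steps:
O = 18
a(c) = -192 + c² + 18*c (a(c) = (c² + 18*c) - 192 = -192 + c² + 18*c)
y(F, x) = -3 + 5*x (y(F, x) = -3 + x*5 = -3 + 5*x)
y(92, 138)/a(196) + 43470/(-20967) = (-3 + 5*138)/(-192 + 196² + 18*196) + 43470/(-20967) = (-3 + 690)/(-192 + 38416 + 3528) + 43470*(-1/20967) = 687/41752 - 14490/6989 = -600185037/291804728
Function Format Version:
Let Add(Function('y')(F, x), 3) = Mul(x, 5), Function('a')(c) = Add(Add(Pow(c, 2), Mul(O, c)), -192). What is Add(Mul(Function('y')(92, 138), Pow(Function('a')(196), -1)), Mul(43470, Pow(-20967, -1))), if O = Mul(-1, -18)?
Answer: Rational(-600185037, 291804728) ≈ -2.0568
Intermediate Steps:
O = 18
Function('a')(c) = Add(-192, Pow(c, 2), Mul(18, c)) (Function('a')(c) = Add(Add(Pow(c, 2), Mul(18, c)), -192) = Add(-192, Pow(c, 2), Mul(18, c)))
Function('y')(F, x) = Add(-3, Mul(5, x)) (Function('y')(F, x) = Add(-3, Mul(x, 5)) = Add(-3, Mul(5, x)))
Add(Mul(Function('y')(92, 138), Pow(Function('a')(196), -1)), Mul(43470, Pow(-20967, -1))) = Add(Mul(Add(-3, Mul(5, 138)), Pow(Add(-192, Pow(196, 2), Mul(18, 196)), -1)), Mul(43470, Pow(-20967, -1))) = Add(Mul(Add(-3, 690), Pow(Add(-192, 38416, 3528), -1)), Mul(43470, Rational(-1, 20967))) = Add(Mul(687, Pow(41752, -1)), Rational(-14490, 6989)) = Add(Mul(687, Rational(1, 41752)), Rational(-14490, 6989)) = Add(Rational(687, 41752), Rational(-14490, 6989)) = Rational(-600185037, 291804728)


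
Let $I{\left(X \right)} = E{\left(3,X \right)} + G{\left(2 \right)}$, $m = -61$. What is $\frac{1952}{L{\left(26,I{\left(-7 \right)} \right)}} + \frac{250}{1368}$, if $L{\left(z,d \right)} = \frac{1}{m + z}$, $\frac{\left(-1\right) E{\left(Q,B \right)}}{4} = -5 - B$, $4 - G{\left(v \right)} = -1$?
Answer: $- \frac{46730755}{684} \approx -68320.0$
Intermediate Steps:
$G{\left(v \right)} = 5$ ($G{\left(v \right)} = 4 - -1 = 4 + 1 = 5$)
$E{\left(Q,B \right)} = 20 + 4 B$ ($E{\left(Q,B \right)} = - 4 \left(-5 - B\right) = 20 + 4 B$)
$I{\left(X \right)} = 25 + 4 X$ ($I{\left(X \right)} = \left(20 + 4 X\right) + 5 = 25 + 4 X$)
$L{\left(z,d \right)} = \frac{1}{-61 + z}$
$\frac{1952}{L{\left(26,I{\left(-7 \right)} \right)}} + \frac{250}{1368} = \frac{1952}{\frac{1}{-61 + 26}} + \frac{250}{1368} = \frac{1952}{\frac{1}{-35}} + 250 \cdot \frac{1}{1368} = \frac{1952}{- \frac{1}{35}} + \frac{125}{684} = 1952 \left(-35\right) + \frac{125}{684} = -68320 + \frac{125}{684} = - \frac{46730755}{684}$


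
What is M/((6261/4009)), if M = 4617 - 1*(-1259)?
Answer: 23556884/6261 ≈ 3762.5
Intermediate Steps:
M = 5876 (M = 4617 + 1259 = 5876)
M/((6261/4009)) = 5876/((6261/4009)) = 5876/((6261*(1/4009))) = 5876/(6261/4009) = 5876*(4009/6261) = 23556884/6261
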